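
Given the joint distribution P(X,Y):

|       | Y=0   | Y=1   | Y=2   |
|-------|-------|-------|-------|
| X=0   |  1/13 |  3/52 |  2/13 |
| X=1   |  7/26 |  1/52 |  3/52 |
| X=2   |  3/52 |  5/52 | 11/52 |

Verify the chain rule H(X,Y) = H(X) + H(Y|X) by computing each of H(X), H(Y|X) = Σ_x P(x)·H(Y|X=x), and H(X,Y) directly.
H(X) = 1.5779 bits, H(Y|X) = 1.2527 bits, H(X,Y) = 2.8306 bits

Marginal of X (row sums):
  P(X=0) = 1/13 + 3/52 + 2/13 = 15/52
  P(X=1) = 7/26 + 1/52 + 3/52 = 9/26
  P(X=2) = 3/52 + 5/52 + 11/52 = 19/52
H(X) = -[(15/52)·log₂(15/52) + (9/26)·log₂(9/26) + (19/52)·log₂(19/52)]
  = 0.5174 + 0.5298 + 0.5307 = 1.5779 bits

H(Y|X) = Σ_x P(x)·H(Y|X=x):
  X=0: P(X=0) = 15/52, P(Y|X=0) = (4/15, 1/5, 8/15) → H(Y|X=0) = 1.4566
  X=1: P(X=1) = 9/26, P(Y|X=1) = (7/9, 1/18, 1/6) → H(Y|X=1) = 0.9445
  X=2: P(X=2) = 19/52, P(Y|X=2) = (3/19, 5/19, 11/19) → H(Y|X=2) = 1.3838
H(Y|X) = (15/52)·1.4566 + (9/26)·0.9445 + (19/52)·1.3838 = 1.2527 bits

H(X,Y) = -Σ_{x,y} P(x,y) log₂ P(x,y). Per-cell terms -P(x,y)·log₂P(x,y):
  X=0: 0.2846, 0.2374, 0.4155
  X=1: 0.5097, 0.1096, 0.2374
  X=2: 0.2374, 0.3249, 0.4741
Sum of the 9 terms: H(X,Y) = 2.8306 bits

Chain rule check:
  H(X) + H(Y|X) = 1.5779 + 1.2527 = 2.8306 bits
  H(X,Y) = 2.8306 bits
✓ Chain rule verified.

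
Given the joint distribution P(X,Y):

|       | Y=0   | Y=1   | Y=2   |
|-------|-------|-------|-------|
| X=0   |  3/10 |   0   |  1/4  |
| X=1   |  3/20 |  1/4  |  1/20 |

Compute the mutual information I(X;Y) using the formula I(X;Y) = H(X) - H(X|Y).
0.3845 bits

I(X;Y) = H(X) - H(X|Y)

Marginal of X (row sums):
  P(X=0) = 3/10 + 0 + 1/4 = 11/20
  P(X=1) = 3/20 + 1/4 + 1/20 = 9/20
H(X) = -[(11/20)·log₂(11/20) + (9/20)·log₂(9/20)]
  = 0.47437 + 0.51840 = 0.99277 bits

Marginal of Y (column sums):
  P(Y=0) = 3/10 + 3/20 = 9/20
  P(Y=1) = 0 + 1/4 = 1/4
  P(Y=2) = 1/4 + 1/20 = 3/10
H(X|Y) = Σ_y P(y)·H(X|Y=y):
  Y=0: P(Y=0) = 9/20, P(X|Y=0) = (2/3, 1/3) → H(X|Y=0) = 0.91830
  Y=1: P(Y=1) = 1/4, P(X|Y=1) = (0, 1) → H(X|Y=1) = 0.00000
  Y=2: P(Y=2) = 3/10, P(X|Y=2) = (5/6, 1/6) → H(X|Y=2) = 0.65002
H(X|Y) = (9/20)·0.91830 + (1/4)·0.00000 + (3/10)·0.65002 = 0.60824 bits

I(X;Y) = H(X) - H(X|Y) = 0.99277 - 0.60824 = 0.3845 bits

Cross-check via I(X;Y) = H(X) + H(Y) - H(X,Y): computing H(Y) from the column sums and H(X,Y) from the 6 cells in the same way gives H(Y) = 1.53949 bits and H(X,Y) = 2.14773 bits, so
I(X;Y) = 0.99277 + 1.53949 - 2.14773 = 0.3845 bits ✓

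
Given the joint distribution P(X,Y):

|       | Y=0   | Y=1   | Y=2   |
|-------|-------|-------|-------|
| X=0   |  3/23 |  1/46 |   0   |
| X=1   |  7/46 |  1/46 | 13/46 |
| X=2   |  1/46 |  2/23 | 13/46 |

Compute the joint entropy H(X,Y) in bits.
2.4937 bits

H(X,Y) = -Σ_{x,y} P(x,y) log₂ P(x,y). Per-cell terms -P(x,y)·log₂P(x,y):
  X=0: 0.3833, 0.1201, 0.0000
  X=1: 0.4133, 0.1201, 0.5152
  X=2: 0.1201, 0.3064, 0.5152
  (cells with P = 0 contribute 0)
Sum of the 9 terms: H(X,Y) = 2.4937 bits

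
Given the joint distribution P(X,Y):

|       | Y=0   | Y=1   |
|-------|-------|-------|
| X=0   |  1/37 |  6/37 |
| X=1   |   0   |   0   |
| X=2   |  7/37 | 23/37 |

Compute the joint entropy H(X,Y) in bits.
1.4472 bits

H(X,Y) = -Σ_{x,y} P(x,y) log₂ P(x,y). Per-cell terms -P(x,y)·log₂P(x,y):
  X=0: 0.14080, 0.42559
  X=1: 0.00000, 0.00000
  X=2: 0.45445, 0.42636
  (cells with P = 0 contribute 0)
Sum of the 6 terms: H(X,Y) = 1.4472 bits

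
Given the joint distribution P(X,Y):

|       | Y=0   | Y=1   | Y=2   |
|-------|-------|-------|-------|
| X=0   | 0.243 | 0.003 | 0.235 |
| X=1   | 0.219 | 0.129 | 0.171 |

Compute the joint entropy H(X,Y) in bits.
2.3087 bits

H(X,Y) = -Σ_{x,y} P(x,y) log₂ P(x,y). Per-cell terms -P(x,y)·log₂P(x,y):
  X=0: 0.4960, 0.0251, 0.4910
  X=1: 0.4798, 0.3811, 0.4357
Sum of the 6 terms: H(X,Y) = 2.3087 bits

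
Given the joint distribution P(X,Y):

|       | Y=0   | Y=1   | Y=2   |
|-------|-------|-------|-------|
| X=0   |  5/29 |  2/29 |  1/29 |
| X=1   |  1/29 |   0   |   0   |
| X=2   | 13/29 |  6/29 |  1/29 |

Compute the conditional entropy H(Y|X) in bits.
1.1453 bits

H(Y|X) = H(X,Y) - H(X)

H(X,Y) = -Σ_{x,y} P(x,y) log₂ P(x,y). Per-cell terms -P(x,y)·log₂P(x,y):
  X=0: 0.43725050, 0.26606765, 0.16751659
  X=1: 0.16751659, 0.00000000, 0.00000000
  X=2: 0.51889781, 0.47027969, 0.16751659
  (cells with P = 0 contribute 0)
Sum of the 9 terms: H(X,Y) = 2.1950454 bits

Marginal of X (row sums):
  P(X=0) = 5/29 + 2/29 + 1/29 = 8/29
  P(X=1) = 1/29 + 0 + 0 = 1/29
  P(X=2) = 13/29 + 6/29 + 1/29 = 20/29
H(X) = -[(8/29)·log₂(8/29) + (1/29)·log₂(1/29) + (20/29)·log₂(20/29)]
  = 0.51254648 + 0.16751659 + 0.36969166 = 1.0497547 bits

H(Y|X) = H(X,Y) - H(X) = 2.1950454 - 1.0497547 = 1.1453 bits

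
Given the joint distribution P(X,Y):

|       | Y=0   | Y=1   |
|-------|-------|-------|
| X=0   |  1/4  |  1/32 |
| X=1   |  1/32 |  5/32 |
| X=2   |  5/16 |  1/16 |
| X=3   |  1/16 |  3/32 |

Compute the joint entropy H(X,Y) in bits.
2.5755 bits

H(X,Y) = -Σ_{x,y} P(x,y) log₂ P(x,y). Per-cell terms -P(x,y)·log₂P(x,y):
  X=0: 0.50000, 0.15625
  X=1: 0.15625, 0.41845
  X=2: 0.52440, 0.25000
  X=3: 0.25000, 0.32016
Sum of the 8 terms: H(X,Y) = 2.5755 bits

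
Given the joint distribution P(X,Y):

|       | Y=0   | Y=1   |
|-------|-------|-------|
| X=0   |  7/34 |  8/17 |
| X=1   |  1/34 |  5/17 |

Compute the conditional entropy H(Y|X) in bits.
0.7419 bits

H(Y|X) = H(X,Y) - H(X)

H(X,Y) = -Σ_{x,y} P(x,y) log₂ P(x,y). Per-cell terms -P(x,y)·log₂P(x,y):
  X=0: 0.46943, 0.51175
  X=1: 0.14963, 0.51927
Sum of the 4 terms: H(X,Y) = 1.6501 bits

Marginal of X (row sums):
  P(X=0) = 7/34 + 8/17 = 23/34
  P(X=1) = 1/34 + 5/17 = 11/34
H(X) = -[(23/34)·log₂(23/34) + (11/34)·log₂(11/34)]
  = 0.38146 + 0.52672 = 0.9082 bits

H(Y|X) = H(X,Y) - H(X) = 1.6501 - 0.9082 = 0.7419 bits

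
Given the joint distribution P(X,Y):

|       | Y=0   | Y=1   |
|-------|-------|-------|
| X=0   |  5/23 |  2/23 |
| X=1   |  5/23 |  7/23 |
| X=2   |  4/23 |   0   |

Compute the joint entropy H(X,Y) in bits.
2.2248 bits

H(X,Y) = -Σ_{x,y} P(x,y) log₂ P(x,y). Per-cell terms -P(x,y)·log₂P(x,y):
  X=0: 0.4786, 0.3064
  X=1: 0.4786, 0.5223
  X=2: 0.4389, 0.0000
  (cells with P = 0 contribute 0)
Sum of the 6 terms: H(X,Y) = 2.2248 bits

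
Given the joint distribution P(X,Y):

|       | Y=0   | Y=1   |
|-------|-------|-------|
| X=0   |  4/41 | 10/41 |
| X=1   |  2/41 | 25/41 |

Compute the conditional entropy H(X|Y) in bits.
0.8712 bits

H(X|Y) = H(X,Y) - H(Y)

H(X,Y) = -Σ_{x,y} P(x,y) log₂ P(x,y). Per-cell terms -P(x,y)·log₂P(x,y):
  X=0: 0.32757, 0.49649
  X=1: 0.21256, 0.43518
Sum of the 4 terms: H(X,Y) = 1.4718 bits

Marginal of Y (column sums):
  P(Y=0) = 4/41 + 2/41 = 6/41
  P(Y=1) = 10/41 + 25/41 = 35/41
H(Y) = -[(6/41)·log₂(6/41) + (35/41)·log₂(35/41)]
  = 0.40574 + 0.19486 = 0.6006 bits

H(X|Y) = H(X,Y) - H(Y) = 1.4718 - 0.6006 = 0.8712 bits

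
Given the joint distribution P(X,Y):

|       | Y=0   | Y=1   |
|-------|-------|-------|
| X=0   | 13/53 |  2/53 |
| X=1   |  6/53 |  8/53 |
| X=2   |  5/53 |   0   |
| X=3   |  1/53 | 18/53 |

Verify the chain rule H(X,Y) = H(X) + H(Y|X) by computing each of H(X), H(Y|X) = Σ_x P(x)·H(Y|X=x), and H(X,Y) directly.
H(X) = 1.8746 bits, H(Y|X) = 0.5272 bits, H(X,Y) = 2.4018 bits

Marginal of X (row sums):
  P(X=0) = 13/53 + 2/53 = 15/53
  P(X=1) = 6/53 + 8/53 = 14/53
  P(X=2) = 5/53 + 0 = 5/53
  P(X=3) = 1/53 + 18/53 = 19/53
H(X) = -[(15/53)·log₂(15/53) + (14/53)·log₂(14/53) + (5/53)·log₂(5/53) + (19/53)·log₂(19/53)]
  = 0.5154 + 0.5073 + 0.3213 + 0.5306 = 1.8746 bits

H(Y|X) = Σ_x P(x)·H(Y|X=x):
  X=0: P(X=0) = 15/53, P(Y|X=0) = (13/15, 2/15) → H(Y|X=0) = 0.5665
  X=1: P(X=1) = 14/53, P(Y|X=1) = (3/7, 4/7) → H(Y|X=1) = 0.9852
  X=2: P(X=2) = 5/53, P(Y|X=2) = (1, 0) → H(Y|X=2) = 0.0000
  X=3: P(X=3) = 19/53, P(Y|X=3) = (1/19, 18/19) → H(Y|X=3) = 0.2975
H(Y|X) = (15/53)·0.5665 + (14/53)·0.9852 + (5/53)·0.0000 + (19/53)·0.2975 = 0.5272 bits

H(X,Y) = -Σ_{x,y} P(x,y) log₂ P(x,y). Per-cell terms -P(x,y)·log₂P(x,y):
  X=0: 0.4973, 0.1784
  X=1: 0.3558, 0.4118
  X=2: 0.3213, 0.0000
  X=3: 0.1081, 0.5291
  (cells with P = 0 contribute 0)
Sum of the 8 terms: H(X,Y) = 2.4018 bits

Chain rule check:
  H(X) + H(Y|X) = 1.8746 + 0.5272 = 2.4018 bits
  H(X,Y) = 2.4018 bits
✓ Chain rule verified.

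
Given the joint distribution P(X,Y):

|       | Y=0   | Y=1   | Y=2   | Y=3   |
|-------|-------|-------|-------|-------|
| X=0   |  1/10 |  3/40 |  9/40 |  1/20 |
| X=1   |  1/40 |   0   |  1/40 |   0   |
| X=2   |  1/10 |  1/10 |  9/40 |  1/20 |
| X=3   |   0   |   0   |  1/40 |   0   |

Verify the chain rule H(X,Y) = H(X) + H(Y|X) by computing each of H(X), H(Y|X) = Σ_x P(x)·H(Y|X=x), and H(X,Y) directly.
H(X) = 1.3777 bits, H(Y|X) = 1.6989 bits, H(X,Y) = 3.0766 bits

Marginal of X (row sums):
  P(X=0) = 1/10 + 3/40 + 9/40 + 1/20 = 9/20
  P(X=1) = 1/40 + 0 + 1/40 + 0 = 1/20
  P(X=2) = 1/10 + 1/10 + 9/40 + 1/20 = 19/40
  P(X=3) = 0 + 0 + 1/40 + 0 = 1/40
H(X) = -[(9/20)·log₂(9/20) + (1/20)·log₂(1/20) + (19/40)·log₂(19/40) + (1/40)·log₂(1/40)]
  = 0.51840 + 0.21610 + 0.51015 + 0.13305 = 1.3777 bits

H(Y|X) = Σ_x P(x)·H(Y|X=x):
  X=0: P(X=0) = 9/20, P(Y|X=0) = (2/9, 1/6, 1/2, 1/9) → H(Y|X=0) = 1.76525
  X=1: P(X=1) = 1/20, P(Y|X=1) = (1/2, 0, 1/2, 0) → H(Y|X=1) = 1.00000
  X=2: P(X=2) = 19/40, P(Y|X=2) = (4/19, 4/19, 9/19, 2/19) → H(Y|X=2) = 1.79902
  X=3: P(X=3) = 1/40, P(Y|X=3) = (0, 0, 1, 0) → H(Y|X=3) = 0.00000
H(Y|X) = (9/20)·1.76525 + (1/20)·1.00000 + (19/40)·1.79902 + (1/40)·0.00000 = 1.6989 bits

H(X,Y) = -Σ_{x,y} P(x,y) log₂ P(x,y). Per-cell terms -P(x,y)·log₂P(x,y):
  X=0: 0.33219, 0.28027, 0.48420, 0.21610
  X=1: 0.13305, 0.00000, 0.13305, 0.00000
  X=2: 0.33219, 0.33219, 0.48420, 0.21610
  X=3: 0.00000, 0.00000, 0.13305, 0.00000
  (cells with P = 0 contribute 0)
Sum of the 16 terms: H(X,Y) = 3.0766 bits

Chain rule check:
  H(X) + H(Y|X) = 1.3777 + 1.6989 = 3.0766 bits
  H(X,Y) = 3.0766 bits
✓ Chain rule verified.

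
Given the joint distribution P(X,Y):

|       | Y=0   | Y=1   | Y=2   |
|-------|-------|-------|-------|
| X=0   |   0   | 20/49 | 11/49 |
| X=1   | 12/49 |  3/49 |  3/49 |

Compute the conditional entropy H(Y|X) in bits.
1.0534 bits

H(Y|X) = H(X,Y) - H(X)

H(X,Y) = -Σ_{x,y} P(x,y) log₂ P(x,y). Per-cell terms -P(x,y)·log₂P(x,y):
  X=0: 0.0000, 0.5277, 0.4838
  X=1: 0.4971, 0.2467, 0.2467
  (cells with P = 0 contribute 0)
Sum of the 6 terms: H(X,Y) = 2.0020 bits

Marginal of X (row sums):
  P(X=0) = 0 + 20/49 + 11/49 = 31/49
  P(X=1) = 12/49 + 3/49 + 3/49 = 18/49
H(X) = -[(31/49)·log₂(31/49) + (18/49)·log₂(18/49)]
  = 0.4179 + 0.5307 = 0.9486 bits

H(Y|X) = H(X,Y) - H(X) = 2.0020 - 0.9486 = 1.0534 bits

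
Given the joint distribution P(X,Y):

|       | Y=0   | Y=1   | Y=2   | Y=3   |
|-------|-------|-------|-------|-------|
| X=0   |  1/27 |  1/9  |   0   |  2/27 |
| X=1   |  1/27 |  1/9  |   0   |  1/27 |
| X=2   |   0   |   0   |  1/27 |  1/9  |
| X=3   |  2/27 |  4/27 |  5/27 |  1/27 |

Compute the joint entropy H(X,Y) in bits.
3.3521 bits

H(X,Y) = -Σ_{x,y} P(x,y) log₂ P(x,y). Per-cell terms -P(x,y)·log₂P(x,y):
  X=0: 0.17611, 0.35221, 0.00000, 0.27814
  X=1: 0.17611, 0.35221, 0.00000, 0.17611
  X=2: 0.00000, 0.00000, 0.17611, 0.35221
  X=3: 0.27814, 0.40813, 0.45055, 0.17611
  (cells with P = 0 contribute 0)
Sum of the 16 terms: H(X,Y) = 3.3521 bits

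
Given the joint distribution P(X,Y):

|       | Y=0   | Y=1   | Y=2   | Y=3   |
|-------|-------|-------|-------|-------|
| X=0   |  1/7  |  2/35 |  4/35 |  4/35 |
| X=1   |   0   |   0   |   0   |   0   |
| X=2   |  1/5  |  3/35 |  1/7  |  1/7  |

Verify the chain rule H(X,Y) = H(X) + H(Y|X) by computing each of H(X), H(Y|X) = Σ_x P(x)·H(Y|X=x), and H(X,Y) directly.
H(X) = 0.9852 bits, H(Y|X) = 1.9373 bits, H(X,Y) = 2.9226 bits

Marginal of X (row sums):
  P(X=0) = 1/7 + 2/35 + 4/35 + 4/35 = 3/7
  P(X=1) = 0 + 0 + 0 + 0 = 0
  P(X=2) = 1/5 + 3/35 + 1/7 + 1/7 = 4/7
H(X) = -[(3/7)·log₂(3/7) + (4/7)·log₂(4/7)]   (outcomes with P = 0 contribute 0)
  = 0.52388 + 0.46135 = 0.9852 bits

H(Y|X) = Σ_x P(x)·H(Y|X=x):
  X=0: P(X=0) = 3/7, P(Y|X=0) = (1/3, 2/15, 4/15, 4/15) → H(Y|X=0) = 1.93291
  X=1: P(X=1) = 0 → contributes 0
  X=2: P(X=2) = 4/7, P(Y|X=2) = (7/20, 3/20, 1/4, 1/4) → H(Y|X=2) = 1.94065
H(Y|X) = (3/7)·1.93291 + (4/7)·1.94065 = 1.9373 bits

H(X,Y) = -Σ_{x,y} P(x,y) log₂ P(x,y). Per-cell terms -P(x,y)·log₂P(x,y):
  X=0: 0.40105, 0.23596, 0.35763, 0.35763
  X=1: 0.00000, 0.00000, 0.00000, 0.00000
  X=2: 0.46439, 0.30380, 0.40105, 0.40105
  (cells with P = 0 contribute 0)
Sum of the 12 terms: H(X,Y) = 2.9226 bits

Chain rule check:
  H(X) + H(Y|X) = 0.9852 + 1.9373 = 2.9225 bits
  H(X,Y) = 2.9226 bits
✓ Chain rule verified (Δ = 0.0001 is 4-dp rounding noise: each of the three values was rounded independently).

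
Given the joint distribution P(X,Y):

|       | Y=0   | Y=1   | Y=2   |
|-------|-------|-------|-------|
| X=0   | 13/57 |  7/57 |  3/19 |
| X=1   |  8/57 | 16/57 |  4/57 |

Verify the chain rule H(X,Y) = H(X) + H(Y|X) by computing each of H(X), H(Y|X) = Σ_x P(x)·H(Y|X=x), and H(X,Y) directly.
H(X) = 0.9998 bits, H(Y|X) = 1.4597 bits, H(X,Y) = 2.4594 bits

Marginal of X (row sums):
  P(X=0) = 13/57 + 7/57 + 3/19 = 29/57
  P(X=1) = 8/57 + 16/57 + 4/57 = 28/57
H(X) = -[(29/57)·log₂(29/57) + (28/57)·log₂(28/57)]
  = 0.496006 + 0.503772 = 0.9998 bits

H(Y|X) = Σ_x P(x)·H(Y|X=x):
  X=0: P(X=0) = 29/57, P(Y|X=0) = (13/29, 7/29, 9/29) → H(Y|X=0) = 1.537756
  X=1: P(X=1) = 28/57, P(Y|X=1) = (2/7, 4/7, 1/7) → H(Y|X=1) = 1.378783
H(Y|X) = (29/57)·1.537756 + (28/57)·1.378783 = 1.4597 bits

H(X,Y) = -Σ_{x,y} P(x,y) log₂ P(x,y). Per-cell terms -P(x,y)·log₂P(x,y):
  X=0: 0.486348, 0.371557, 0.420468
  X=1: 0.397599, 0.514495, 0.268975
Sum of the 6 terms: H(X,Y) = 2.4594 bits

Chain rule check:
  H(X) + H(Y|X) = 0.9998 + 1.4597 = 2.4595 bits
  H(X,Y) = 2.4594 bits
✓ Chain rule verified (Δ = 0.0001 is 4-dp rounding noise: each of the three values was rounded independently).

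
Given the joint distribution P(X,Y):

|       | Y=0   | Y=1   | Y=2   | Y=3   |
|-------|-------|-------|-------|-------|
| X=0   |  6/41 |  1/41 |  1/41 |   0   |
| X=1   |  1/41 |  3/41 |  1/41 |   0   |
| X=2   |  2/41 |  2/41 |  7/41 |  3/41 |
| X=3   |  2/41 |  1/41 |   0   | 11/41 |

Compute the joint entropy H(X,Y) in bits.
3.1935 bits

H(X,Y) = -Σ_{x,y} P(x,y) log₂ P(x,y). Per-cell terms -P(x,y)·log₂P(x,y):
  X=0: 0.40574, 0.13067, 0.13067, 0.00000
  X=1: 0.13067, 0.27604, 0.13067, 0.00000
  X=2: 0.21256, 0.21256, 0.43540, 0.27604
  X=3: 0.21256, 0.13067, 0.00000, 0.50925
  (cells with P = 0 contribute 0)
Sum of the 16 terms: H(X,Y) = 3.1935 bits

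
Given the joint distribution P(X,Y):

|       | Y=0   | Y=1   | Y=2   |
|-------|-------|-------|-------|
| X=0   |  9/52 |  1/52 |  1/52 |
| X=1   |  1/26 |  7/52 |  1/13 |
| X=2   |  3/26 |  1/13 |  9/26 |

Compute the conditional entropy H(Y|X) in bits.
1.2311 bits

H(Y|X) = H(X,Y) - H(X)

H(X,Y) = -Σ_{x,y} P(x,y) log₂ P(x,y). Per-cell terms -P(x,y)·log₂P(x,y):
  X=0: 0.437974, 0.109624, 0.109624
  X=1: 0.180786, 0.389454, 0.284649
  X=2: 0.359478, 0.284649, 0.529794
Sum of the 9 terms: H(X,Y) = 2.68603 bits

Marginal of X (row sums):
  P(X=0) = 9/52 + 1/52 + 1/52 = 11/52
  P(X=1) = 1/26 + 7/52 + 1/13 = 1/4
  P(X=2) = 3/26 + 1/13 + 9/26 = 7/13
H(X) = -[(11/52)·log₂(11/52) + (1/4)·log₂(1/4) + (7/13)·log₂(7/13)]
  = 0.474059 + 0.500000 + 0.480892 = 1.45495 bits

H(Y|X) = H(X,Y) - H(X) = 2.68603 - 1.45495 = 1.2311 bits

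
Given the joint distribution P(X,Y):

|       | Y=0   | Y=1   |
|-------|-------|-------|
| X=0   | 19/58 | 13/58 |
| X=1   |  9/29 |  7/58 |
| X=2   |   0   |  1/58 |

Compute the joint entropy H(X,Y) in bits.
2.0041 bits

H(X,Y) = -Σ_{x,y} P(x,y) log₂ P(x,y). Per-cell terms -P(x,y)·log₂P(x,y):
  X=0: 0.5274, 0.4836
  X=1: 0.5239, 0.3682
  X=2: 0.0000, 0.1010
  (cells with P = 0 contribute 0)
Sum of the 6 terms: H(X,Y) = 2.0041 bits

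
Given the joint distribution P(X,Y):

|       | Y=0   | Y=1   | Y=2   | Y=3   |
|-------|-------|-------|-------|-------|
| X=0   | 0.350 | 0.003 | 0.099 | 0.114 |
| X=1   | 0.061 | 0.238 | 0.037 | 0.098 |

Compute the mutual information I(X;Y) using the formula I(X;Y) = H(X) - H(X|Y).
0.3891 bits

I(X;Y) = H(X) - H(X|Y)

Marginal of X (row sums):
  P(X=0) = 0.350 + 0.003 + 0.099 + 0.114 = 0.566
  P(X=1) = 0.061 + 0.238 + 0.037 + 0.098 = 0.434
H(X) = -[0.566·log₂(0.566) + 0.434·log₂(0.434)]
  = 0.464757 + 0.522637 = 0.98739 bits

Marginal of Y (column sums):
  P(Y=0) = 0.350 + 0.061 = 0.411
  P(Y=1) = 0.003 + 0.238 = 0.241
  P(Y=2) = 0.099 + 0.037 = 0.136
  P(Y=3) = 0.114 + 0.098 = 0.212
H(X|Y) = Σ_y P(y)·H(X|Y=y):
  Y=0: P(Y=0) = 0.411, P(X|Y=0) = (350/411, 61/411) → H(X|Y=0) = 0.605868
  Y=1: P(Y=1) = 0.241, P(X|Y=1) = (3/241, 238/241) → H(X|Y=1) = 0.096617
  Y=2: P(Y=2) = 0.136, P(X|Y=2) = (99/136, 37/136) → H(X|Y=2) = 0.844403
  Y=3: P(Y=3) = 0.212, P(X|Y=3) = (57/106, 49/106) → H(X|Y=3) = 0.995887
H(X|Y) = 0.411·0.605868 + 0.241·0.096617 + 0.136·0.844403 + 0.212·0.995887 = 0.59826 bits

I(X;Y) = H(X) - H(X|Y) = 0.98739 - 0.59826 = 0.3891 bits

Cross-check via I(X;Y) = H(X) + H(Y) - H(X,Y): computing H(Y) from the column sums and H(X,Y) from the 8 cells in the same way gives H(Y) = 1.88785 bits and H(X,Y) = 2.48612 bits, so
I(X;Y) = 0.98739 + 1.88785 - 2.48612 = 0.3891 bits ✓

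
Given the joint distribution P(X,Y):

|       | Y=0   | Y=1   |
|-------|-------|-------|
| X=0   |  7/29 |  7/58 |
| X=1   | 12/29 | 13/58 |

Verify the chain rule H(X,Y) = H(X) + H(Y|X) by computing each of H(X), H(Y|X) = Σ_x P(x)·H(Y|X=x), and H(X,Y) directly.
H(X) = 0.9444 bits, H(Y|X) = 0.9291 bits, H(X,Y) = 1.8735 bits

Marginal of X (row sums):
  P(X=0) = 7/29 + 7/58 = 21/58
  P(X=1) = 12/29 + 13/58 = 37/58
H(X) = -[(21/58)·log₂(21/58) + (37/58)·log₂(37/58)]
  = 0.53067 + 0.41372 = 0.9444 bits

H(Y|X) = Σ_x P(x)·H(Y|X=x):
  X=0: P(X=0) = 21/58, P(Y|X=0) = (2/3, 1/3) → H(Y|X=0) = 0.91830
  X=1: P(X=1) = 37/58, P(Y|X=1) = (24/37, 13/37) → H(Y|X=1) = 0.93527
H(Y|X) = (21/58)·0.91830 + (37/58)·0.93527 = 0.9291 bits

H(X,Y) = -Σ_{x,y} P(x,y) log₂ P(x,y). Per-cell terms -P(x,y)·log₂P(x,y):
  X=0: 0.49498, 0.36818
  X=1: 0.52677, 0.48359
Sum of the 4 terms: H(X,Y) = 1.8735 bits

Chain rule check:
  H(X) + H(Y|X) = 0.9444 + 0.9291 = 1.8735 bits
  H(X,Y) = 1.8735 bits
✓ Chain rule verified.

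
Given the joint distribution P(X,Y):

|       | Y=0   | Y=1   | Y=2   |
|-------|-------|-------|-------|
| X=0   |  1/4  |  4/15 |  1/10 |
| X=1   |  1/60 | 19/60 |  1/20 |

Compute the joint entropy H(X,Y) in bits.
2.1806 bits

H(X,Y) = -Σ_{x,y} P(x,y) log₂ P(x,y). Per-cell terms -P(x,y)·log₂P(x,y):
  X=0: 0.50000, 0.50850, 0.33219
  X=1: 0.09845, 0.52534, 0.21610
Sum of the 6 terms: H(X,Y) = 2.1806 bits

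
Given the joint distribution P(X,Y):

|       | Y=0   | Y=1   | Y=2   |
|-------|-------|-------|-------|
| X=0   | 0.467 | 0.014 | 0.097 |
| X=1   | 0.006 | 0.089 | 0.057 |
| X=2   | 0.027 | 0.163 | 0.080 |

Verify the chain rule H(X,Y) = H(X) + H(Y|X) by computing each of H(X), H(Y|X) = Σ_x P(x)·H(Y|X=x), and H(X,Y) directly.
H(X) = 1.3803 bits, H(Y|X) = 0.9947 bits, H(X,Y) = 2.3750 bits

Marginal of X (row sums):
  P(X=0) = 0.467 + 0.014 + 0.097 = 0.578
  P(X=1) = 0.006 + 0.089 + 0.057 = 0.152
  P(X=2) = 0.027 + 0.163 + 0.080 = 0.270
H(X) = -[0.578·log₂(0.578) + 0.152·log₂(0.152) + 0.270·log₂(0.270)]
  = 0.457116 + 0.413114 + 0.510022 = 1.3803 bits

H(Y|X) = Σ_x P(x)·H(Y|X=x):
  X=0: P(X=0) = 0.578, P(Y|X=0) = (467/578, 7/289, 97/578) → H(Y|X=0) = 0.810715
  X=1: P(X=1) = 0.152, P(Y|X=1) = (3/76, 89/152, 3/8) → H(Y|X=1) = 1.166843
  X=2: P(X=2) = 0.270, P(Y|X=2) = (1/10, 163/270, 8/27) → H(Y|X=2) = 1.291709
H(Y|X) = 0.578·0.810715 + 0.152·1.166843 + 0.270·1.291709 = 0.9947 bits

H(X,Y) = -Σ_{x,y} P(x,y) log₂ P(x,y). Per-cell terms -P(x,y)·log₂P(x,y):
  X=0: 0.513002, 0.086218, 0.326490
  X=1: 0.044285, 0.310615, 0.235575
  X=2: 0.140694, 0.426580, 0.291508
Sum of the 9 terms: H(X,Y) = 2.3750 bits

Chain rule check:
  H(X) + H(Y|X) = 1.3803 + 0.9947 = 2.3750 bits
  H(X,Y) = 2.3750 bits
✓ Chain rule verified.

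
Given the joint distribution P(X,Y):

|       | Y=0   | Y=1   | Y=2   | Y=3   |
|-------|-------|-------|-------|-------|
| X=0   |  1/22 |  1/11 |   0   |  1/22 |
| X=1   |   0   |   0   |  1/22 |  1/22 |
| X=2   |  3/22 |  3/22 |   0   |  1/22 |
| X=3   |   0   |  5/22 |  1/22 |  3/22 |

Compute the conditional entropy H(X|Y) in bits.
1.4025 bits

H(X|Y) = H(X,Y) - H(Y)

H(X,Y) = -Σ_{x,y} P(x,y) log₂ P(x,y). Per-cell terms -P(x,y)·log₂P(x,y):
  X=0: 0.20270, 0.31449, 0.00000, 0.20270
  X=1: 0.00000, 0.00000, 0.20270, 0.20270
  X=2: 0.39197, 0.39197, 0.00000, 0.20270
  X=3: 0.00000, 0.48580, 0.20270, 0.39197
  (cells with P = 0 contribute 0)
Sum of the 16 terms: H(X,Y) = 3.1924 bits

Marginal of Y (column sums):
  P(Y=0) = 1/22 + 0 + 3/22 + 0 = 2/11
  P(Y=1) = 1/11 + 0 + 3/22 + 5/22 = 5/11
  P(Y=2) = 0 + 1/22 + 0 + 1/22 = 1/11
  P(Y=3) = 1/22 + 1/22 + 1/22 + 3/22 = 3/11
H(Y) = -[(2/11)·log₂(2/11) + (5/11)·log₂(5/11) + (1/11)·log₂(1/11) + (3/11)·log₂(3/11)]
  = 0.44717 + 0.51705 + 0.31449 + 0.51122 = 1.7899 bits

H(X|Y) = H(X,Y) - H(Y) = 3.1924 - 1.7899 = 1.4025 bits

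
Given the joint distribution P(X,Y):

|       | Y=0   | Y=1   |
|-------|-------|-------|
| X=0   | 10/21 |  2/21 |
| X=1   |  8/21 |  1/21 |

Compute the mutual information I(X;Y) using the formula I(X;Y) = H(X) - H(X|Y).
0.0045 bits

I(X;Y) = H(X) - H(X|Y)

Marginal of X (row sums):
  P(X=0) = 10/21 + 2/21 = 4/7
  P(X=1) = 8/21 + 1/21 = 3/7
H(X) = -[(4/7)·log₂(4/7) + (3/7)·log₂(3/7)]
  = 0.4613 + 0.5239 = 0.9852 bits

Marginal of Y (column sums):
  P(Y=0) = 10/21 + 8/21 = 6/7
  P(Y=1) = 2/21 + 1/21 = 1/7
H(X|Y) = Σ_y P(y)·H(X|Y=y):
  Y=0: P(Y=0) = 6/7, P(X|Y=0) = (5/9, 4/9) → H(X|Y=0) = 0.9911
  Y=1: P(Y=1) = 1/7, P(X|Y=1) = (2/3, 1/3) → H(X|Y=1) = 0.9183
H(X|Y) = (6/7)·0.9911 + (1/7)·0.9183 = 0.9807 bits

I(X;Y) = H(X) - H(X|Y) = 0.9852 - 0.9807 = 0.0045 bits

Cross-check via I(X;Y) = H(X) + H(Y) - H(X,Y): computing H(Y) from the column sums and H(X,Y) from the 4 cells in the same way gives H(Y) = 0.5917 bits and H(X,Y) = 1.5724 bits, so
I(X;Y) = 0.9852 + 0.5917 - 1.5724 = 0.0045 bits ✓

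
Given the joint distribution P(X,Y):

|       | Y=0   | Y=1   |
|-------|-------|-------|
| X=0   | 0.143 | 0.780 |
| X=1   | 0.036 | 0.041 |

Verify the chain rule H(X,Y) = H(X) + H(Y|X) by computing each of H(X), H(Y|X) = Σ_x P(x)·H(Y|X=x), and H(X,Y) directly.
H(X) = 0.3915 bits, H(Y|X) = 0.6509 bits, H(X,Y) = 1.0424 bits

Marginal of X (row sums):
  P(X=0) = 0.143 + 0.780 = 0.923
  P(X=1) = 0.036 + 0.041 = 0.077
H(X) = -[0.923·log₂(0.923) + 0.077·log₂(0.077)]
  = 0.1067 + 0.2848 = 0.3915 bits

H(Y|X) = Σ_x P(x)·H(Y|X=x):
  X=0: P(X=0) = 0.923, P(Y|X=0) = (11/71, 60/71) → H(Y|X=0) = 0.6220
  X=1: P(X=1) = 0.077, P(Y|X=1) = (36/77, 41/77) → H(Y|X=1) = 0.9970
H(Y|X) = 0.923·0.6220 + 0.077·0.9970 = 0.6509 bits

H(X,Y) = -Σ_{x,y} P(x,y) log₂ P(x,y). Per-cell terms -P(x,y)·log₂P(x,y):
  X=0: 0.4012, 0.2796
  X=1: 0.1727, 0.1889
Sum of the 4 terms: H(X,Y) = 1.0424 bits

Chain rule check:
  H(X) + H(Y|X) = 0.3915 + 0.6509 = 1.0424 bits
  H(X,Y) = 1.0424 bits
✓ Chain rule verified.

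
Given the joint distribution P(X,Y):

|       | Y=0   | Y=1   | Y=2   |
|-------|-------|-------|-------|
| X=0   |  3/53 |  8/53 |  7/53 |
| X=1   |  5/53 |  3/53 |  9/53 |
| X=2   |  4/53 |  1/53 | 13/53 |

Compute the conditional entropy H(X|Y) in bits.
1.4625 bits

H(X|Y) = H(X,Y) - H(Y)

H(X,Y) = -Σ_{x,y} P(x,y) log₂ P(x,y). Per-cell terms -P(x,y)·log₂P(x,y):
  X=0: 0.234507, 0.411762, 0.385735
  X=1: 0.321320, 0.234507, 0.434377
  X=2: 0.281352, 0.108074, 0.497307
Sum of the 9 terms: H(X,Y) = 2.90894 bits

Marginal of Y (column sums):
  P(Y=0) = 3/53 + 5/53 + 4/53 = 12/53
  P(Y=1) = 8/53 + 3/53 + 1/53 = 12/53
  P(Y=2) = 7/53 + 9/53 + 13/53 = 29/53
H(Y) = -[(12/53)·log₂(12/53) + (12/53)·log₂(12/53) + (29/53)·log₂(29/53)]
  = 0.485198 + 0.485198 + 0.476005 = 1.44640 bits

H(X|Y) = H(X,Y) - H(Y) = 2.90894 - 1.44640 = 1.4625 bits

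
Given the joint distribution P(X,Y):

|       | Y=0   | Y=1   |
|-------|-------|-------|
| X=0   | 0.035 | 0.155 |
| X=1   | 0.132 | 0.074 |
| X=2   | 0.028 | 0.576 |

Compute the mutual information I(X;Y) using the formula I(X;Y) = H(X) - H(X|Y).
0.2233 bits

I(X;Y) = H(X) - H(X|Y)

Marginal of X (row sums):
  P(X=0) = 0.035 + 0.155 = 0.190
  P(X=1) = 0.132 + 0.074 = 0.206
  P(X=2) = 0.028 + 0.576 = 0.604
H(X) = -[0.190·log₂(0.190) + 0.206·log₂(0.206) + 0.604·log₂(0.604)]
  = 0.45523 + 0.46953 + 0.43934 = 1.3641 bits

Marginal of Y (column sums):
  P(Y=0) = 0.035 + 0.132 + 0.028 = 0.195
  P(Y=1) = 0.155 + 0.074 + 0.576 = 0.805
H(X|Y) = Σ_y P(y)·H(X|Y=y):
  Y=0: P(Y=0) = 0.195, P(X|Y=0) = (7/39, 44/65, 28/195) → H(X|Y=0) = 1.22789
  Y=1: P(Y=1) = 0.805, P(X|Y=1) = (31/161, 74/805, 576/805) → H(X|Y=1) = 1.11971
H(X|Y) = 0.195·1.22789 + 0.805·1.11971 = 1.1408 bits

I(X;Y) = H(X) - H(X|Y) = 1.3641 - 1.1408 = 0.2233 bits

Cross-check via I(X;Y) = H(X) + H(Y) - H(X,Y): computing H(Y) from the column sums and H(X,Y) from the 6 cells in the same way gives H(Y) = 0.7118 bits and H(X,Y) = 1.8526 bits, so
I(X;Y) = 1.3641 + 0.7118 - 1.8526 = 0.2233 bits ✓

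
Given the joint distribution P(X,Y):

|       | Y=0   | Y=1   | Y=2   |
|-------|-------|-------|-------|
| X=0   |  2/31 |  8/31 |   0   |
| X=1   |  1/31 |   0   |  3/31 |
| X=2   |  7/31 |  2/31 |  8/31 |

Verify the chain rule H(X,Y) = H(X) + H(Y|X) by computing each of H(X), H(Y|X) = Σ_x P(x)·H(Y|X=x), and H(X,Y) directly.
H(X) = 1.3830 bits, H(Y|X) = 1.1064 bits, H(X,Y) = 2.4895 bits

Marginal of X (row sums):
  P(X=0) = 2/31 + 8/31 + 0 = 10/31
  P(X=1) = 1/31 + 0 + 3/31 = 4/31
  P(X=2) = 7/31 + 2/31 + 8/31 = 17/31
H(X) = -[(10/31)·log₂(10/31) + (4/31)·log₂(4/31) + (17/31)·log₂(17/31)]
  = 0.5265 + 0.3812 + 0.4753 = 1.3830 bits

H(Y|X) = Σ_x P(x)·H(Y|X=x):
  X=0: P(X=0) = 10/31, P(Y|X=0) = (1/5, 4/5, 0) → H(Y|X=0) = 0.7219
  X=1: P(X=1) = 4/31, P(Y|X=1) = (1/4, 0, 3/4) → H(Y|X=1) = 0.8113
  X=2: P(X=2) = 17/31, P(Y|X=2) = (7/17, 2/17, 8/17) → H(Y|X=2) = 1.4021
H(Y|X) = (10/31)·0.7219 + (4/31)·0.8113 + (17/31)·1.4021 = 1.1064 bits

H(X,Y) = -Σ_{x,y} P(x,y) log₂ P(x,y). Per-cell terms -P(x,y)·log₂P(x,y):
  X=0: 0.2551, 0.5043, 0.0000
  X=1: 0.1598, 0.0000, 0.3261
  X=2: 0.4848, 0.2551, 0.5043
  (cells with P = 0 contribute 0)
Sum of the 9 terms: H(X,Y) = 2.4895 bits

Chain rule check:
  H(X) + H(Y|X) = 1.3830 + 1.1064 = 2.4894 bits
  H(X,Y) = 2.4895 bits
✓ Chain rule verified (Δ = 0.0001 is 4-dp rounding noise: each of the three values was rounded independently).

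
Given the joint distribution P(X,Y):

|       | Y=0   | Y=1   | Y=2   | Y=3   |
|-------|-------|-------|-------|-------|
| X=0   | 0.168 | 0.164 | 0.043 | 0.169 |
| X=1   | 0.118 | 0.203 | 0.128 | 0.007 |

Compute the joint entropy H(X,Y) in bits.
2.7493 bits

H(X,Y) = -Σ_{x,y} P(x,y) log₂ P(x,y). Per-cell terms -P(x,y)·log₂P(x,y):
  X=0: 0.4323, 0.4278, 0.1952, 0.4335
  X=1: 0.3638, 0.4670, 0.3796, 0.0501
Sum of the 8 terms: H(X,Y) = 2.7493 bits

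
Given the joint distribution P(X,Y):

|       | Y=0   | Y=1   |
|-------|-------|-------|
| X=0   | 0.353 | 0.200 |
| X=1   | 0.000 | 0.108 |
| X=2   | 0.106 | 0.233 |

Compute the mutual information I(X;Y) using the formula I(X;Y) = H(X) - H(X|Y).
0.1693 bits

I(X;Y) = H(X) - H(X|Y)

Marginal of X (row sums):
  P(X=0) = 0.353 + 0.200 = 0.553
  P(X=1) = 0.000 + 0.108 = 0.108
  P(X=2) = 0.106 + 0.233 = 0.339
H(X) = -[0.553·log₂(0.553) + 0.108·log₂(0.108) + 0.339·log₂(0.339)]
  = 0.4726 + 0.3468 + 0.5291 = 1.3485 bits

Marginal of Y (column sums):
  P(Y=0) = 0.353 + 0.000 + 0.106 = 0.459
  P(Y=1) = 0.200 + 0.108 + 0.233 = 0.541
H(X|Y) = Σ_y P(y)·H(X|Y=y):
  Y=0: P(Y=0) = 0.459, P(X|Y=0) = (353/459, 0, 106/459) → H(X|Y=0) = 0.7796
  Y=1: P(Y=1) = 0.541, P(X|Y=1) = (200/541, 108/541, 233/541) → H(X|Y=1) = 1.5182
H(X|Y) = 0.459·0.7796 + 0.541·1.5182 = 1.1792 bits

I(X;Y) = H(X) - H(X|Y) = 1.3485 - 1.1792 = 0.1693 bits

Cross-check via I(X;Y) = H(X) + H(Y) - H(X,Y): computing H(Y) from the column sums and H(X,Y) from the 6 cells in the same way gives H(Y) = 0.9951 bits and H(X,Y) = 2.1743 bits, so
I(X;Y) = 1.3485 + 0.9951 - 2.1743 = 0.1693 bits ✓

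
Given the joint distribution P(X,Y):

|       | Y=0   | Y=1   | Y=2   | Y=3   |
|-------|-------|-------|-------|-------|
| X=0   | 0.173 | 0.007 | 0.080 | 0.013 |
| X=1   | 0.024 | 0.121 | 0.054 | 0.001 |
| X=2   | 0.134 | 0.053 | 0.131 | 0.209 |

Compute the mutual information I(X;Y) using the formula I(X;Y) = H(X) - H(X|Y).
0.3621 bits

I(X;Y) = H(X) - H(X|Y)

Marginal of X (row sums):
  P(X=0) = 0.173 + 0.007 + 0.080 + 0.013 = 0.273
  P(X=1) = 0.024 + 0.121 + 0.054 + 0.001 = 0.200
  P(X=2) = 0.134 + 0.053 + 0.131 + 0.209 = 0.527
H(X) = -[0.273·log₂(0.273) + 0.200·log₂(0.200) + 0.527·log₂(0.527)]
  = 0.5113 + 0.4644 + 0.4870 = 1.4627 bits

Marginal of Y (column sums):
  P(Y=0) = 0.173 + 0.024 + 0.134 = 0.331
  P(Y=1) = 0.007 + 0.121 + 0.053 = 0.181
  P(Y=2) = 0.080 + 0.054 + 0.131 = 0.265
  P(Y=3) = 0.013 + 0.001 + 0.209 = 0.223
H(X|Y) = Σ_y P(y)·H(X|Y=y):
  Y=0: P(Y=0) = 0.331, P(X|Y=0) = (173/331, 24/331, 134/331) → H(X|Y=0) = 1.2919
  Y=1: P(Y=1) = 0.181, P(X|Y=1) = (7/181, 121/181, 53/181) → H(X|Y=1) = 1.0887
  Y=2: P(Y=2) = 0.265, P(X|Y=2) = (16/53, 54/265, 131/265) → H(X|Y=2) = 1.4917
  Y=3: P(Y=3) = 0.223, P(X|Y=3) = (13/223, 1/223, 209/223) → H(X|Y=3) = 0.3617
H(X|Y) = 0.331·1.2919 + 0.181·1.0887 + 0.265·1.4917 + 0.223·0.3617 = 1.1006 bits

I(X;Y) = H(X) - H(X|Y) = 1.4627 - 1.1006 = 0.3621 bits

Cross-check via I(X;Y) = H(X) + H(Y) - H(X,Y): computing H(Y) from the column sums and H(X,Y) from the 12 cells in the same way gives H(Y) = 1.9648 bits and H(X,Y) = 3.0654 bits, so
I(X;Y) = 1.4627 + 1.9648 - 3.0654 = 0.3621 bits ✓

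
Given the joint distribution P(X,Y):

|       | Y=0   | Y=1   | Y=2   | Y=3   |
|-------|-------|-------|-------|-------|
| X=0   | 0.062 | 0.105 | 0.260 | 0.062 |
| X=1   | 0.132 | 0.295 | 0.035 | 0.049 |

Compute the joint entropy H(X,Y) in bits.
2.6318 bits

H(X,Y) = -Σ_{x,y} P(x,y) log₂ P(x,y). Per-cell terms -P(x,y)·log₂P(x,y):
  X=0: 0.2487, 0.3414, 0.5053, 0.2487
  X=1: 0.3856, 0.5196, 0.1693, 0.2132
Sum of the 8 terms: H(X,Y) = 2.6318 bits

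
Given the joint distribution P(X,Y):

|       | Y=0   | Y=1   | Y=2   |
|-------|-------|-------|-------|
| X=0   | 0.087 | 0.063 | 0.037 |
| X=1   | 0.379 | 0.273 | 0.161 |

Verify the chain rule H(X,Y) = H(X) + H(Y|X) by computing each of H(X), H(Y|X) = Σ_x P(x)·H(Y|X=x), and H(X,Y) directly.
H(X) = 0.6952 bits, H(Y|X) = 1.5046 bits, H(X,Y) = 2.1998 bits

Marginal of X (row sums):
  P(X=0) = 0.087 + 0.063 + 0.037 = 0.187
  P(X=1) = 0.379 + 0.273 + 0.161 = 0.813
H(X) = -[0.187·log₂(0.187) + 0.813·log₂(0.813)]
  = 0.452332 + 0.242821 = 0.6952 bits

H(Y|X) = Σ_x P(x)·H(Y|X=x):
  X=0: P(X=0) = 0.187, P(Y|X=0) = (87/187, 63/187, 37/187) → H(Y|X=0) = 1.504892
  X=1: P(X=1) = 0.813, P(Y|X=1) = (379/813, 91/271, 161/813) → H(Y|X=1) = 1.504584
H(Y|X) = 0.187·1.504892 + 0.813·1.504584 = 1.5046 bits

H(X,Y) = -Σ_{x,y} P(x,y) log₂ P(x,y). Per-cell terms -P(x,y)·log₂P(x,y):
  X=0: 0.306487, 0.251276, 0.175984
  X=1: 0.530498, 0.511336, 0.424214
Sum of the 6 terms: H(X,Y) = 2.1998 bits

Chain rule check:
  H(X) + H(Y|X) = 0.6952 + 1.5046 = 2.1998 bits
  H(X,Y) = 2.1998 bits
✓ Chain rule verified.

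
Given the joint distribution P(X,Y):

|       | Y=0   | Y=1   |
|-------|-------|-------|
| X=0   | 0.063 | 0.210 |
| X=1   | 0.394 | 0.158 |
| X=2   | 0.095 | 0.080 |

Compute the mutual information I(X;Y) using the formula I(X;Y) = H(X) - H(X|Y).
0.1285 bits

I(X;Y) = H(X) - H(X|Y)

Marginal of X (row sums):
  P(X=0) = 0.063 + 0.210 = 0.273
  P(X=1) = 0.394 + 0.158 = 0.552
  P(X=2) = 0.095 + 0.080 = 0.175
H(X) = -[0.273·log₂(0.273) + 0.552·log₂(0.552) + 0.175·log₂(0.175)]
  = 0.511336 + 0.473207 + 0.440050 = 1.42459 bits

Marginal of Y (column sums):
  P(Y=0) = 0.063 + 0.394 + 0.095 = 0.552
  P(Y=1) = 0.210 + 0.158 + 0.080 = 0.448
H(X|Y) = Σ_y P(y)·H(X|Y=y):
  Y=0: P(Y=0) = 0.552, P(X|Y=0) = (21/184, 197/276, 95/552) → H(X|Y=0) = 1.141508
  Y=1: P(Y=1) = 0.448, P(X|Y=1) = (15/32, 79/224, 5/28) → H(X|Y=1) = 1.486500
H(X|Y) = 0.552·1.141508 + 0.448·1.486500 = 1.29606 bits

I(X;Y) = H(X) - H(X|Y) = 1.42459 - 1.29606 = 0.1285 bits

Cross-check via I(X;Y) = H(X) + H(Y) - H(X,Y): computing H(Y) from the column sums and H(X,Y) from the 6 cells in the same way gives H(Y) = 0.99218 bits and H(X,Y) = 2.28825 bits, so
I(X;Y) = 1.42459 + 0.99218 - 2.28825 = 0.1285 bits ✓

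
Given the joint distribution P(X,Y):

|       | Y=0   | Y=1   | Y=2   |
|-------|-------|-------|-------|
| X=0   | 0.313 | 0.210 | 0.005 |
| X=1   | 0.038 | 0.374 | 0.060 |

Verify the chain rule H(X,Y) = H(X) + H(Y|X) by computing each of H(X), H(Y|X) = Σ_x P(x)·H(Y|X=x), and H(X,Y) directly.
H(X) = 0.9977 bits, H(Y|X) = 0.9913 bits, H(X,Y) = 1.9890 bits

Marginal of X (row sums):
  P(X=0) = 0.313 + 0.210 + 0.005 = 0.528
  P(X=1) = 0.038 + 0.374 + 0.060 = 0.472
H(X) = -[0.528·log₂(0.528) + 0.472·log₂(0.472)]
  = 0.4865 + 0.5112 = 0.9977 bits

H(Y|X) = Σ_x P(x)·H(Y|X=x):
  X=0: P(X=0) = 0.528, P(Y|X=0) = (313/528, 35/88, 5/528) → H(Y|X=0) = 1.0399
  X=1: P(X=1) = 0.472, P(Y|X=1) = (19/236, 187/236, 15/118) → H(Y|X=1) = 0.9369
H(Y|X) = 0.528·1.0399 + 0.472·0.9369 = 0.9913 bits

H(X,Y) = -Σ_{x,y} P(x,y) log₂ P(x,y). Per-cell terms -P(x,y)·log₂P(x,y):
  X=0: 0.5245, 0.4728, 0.0382
  X=1: 0.1793, 0.5307, 0.2435
Sum of the 6 terms: H(X,Y) = 1.9890 bits

Chain rule check:
  H(X) + H(Y|X) = 0.9977 + 0.9913 = 1.9890 bits
  H(X,Y) = 1.9890 bits
✓ Chain rule verified.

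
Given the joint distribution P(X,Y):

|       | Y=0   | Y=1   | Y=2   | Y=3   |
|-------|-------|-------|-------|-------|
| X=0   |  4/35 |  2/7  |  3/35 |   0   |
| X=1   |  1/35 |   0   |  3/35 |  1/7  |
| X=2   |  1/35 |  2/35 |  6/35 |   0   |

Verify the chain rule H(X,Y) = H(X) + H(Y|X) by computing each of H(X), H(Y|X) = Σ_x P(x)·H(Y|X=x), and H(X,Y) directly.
H(X) = 1.5137 bits, H(Y|X) = 1.3342 bits, H(X,Y) = 2.8479 bits

Marginal of X (row sums):
  P(X=0) = 4/35 + 2/7 + 3/35 + 0 = 17/35
  P(X=1) = 1/35 + 0 + 3/35 + 1/7 = 9/35
  P(X=2) = 1/35 + 2/35 + 6/35 + 0 = 9/35
H(X) = -[(17/35)·log₂(17/35) + (9/35)·log₂(9/35) + (9/35)·log₂(9/35)]
  = 0.50603 + 0.50383 + 0.50383 = 1.5137 bits

H(Y|X) = Σ_x P(x)·H(Y|X=x):
  X=0: P(X=0) = 17/35, P(Y|X=0) = (4/17, 10/17, 3/17, 0) → H(Y|X=0) = 1.38310
  X=1: P(X=1) = 9/35, P(Y|X=1) = (1/9, 0, 1/3, 5/9) → H(Y|X=1) = 1.35164
  X=2: P(X=2) = 9/35, P(Y|X=2) = (1/9, 2/9, 2/3, 0) → H(Y|X=2) = 1.22439
H(Y|X) = (17/35)·1.38310 + (9/35)·1.35164 + (9/35)·1.22439 = 1.3342 bits

H(X,Y) = -Σ_{x,y} P(x,y) log₂ P(x,y). Per-cell terms -P(x,y)·log₂P(x,y):
  X=0: 0.35763, 0.51639, 0.30380, 0.00000
  X=1: 0.14655, 0.00000, 0.30380, 0.40105
  X=2: 0.14655, 0.23596, 0.43617, 0.00000
  (cells with P = 0 contribute 0)
Sum of the 12 terms: H(X,Y) = 2.8479 bits

Chain rule check:
  H(X) + H(Y|X) = 1.5137 + 1.3342 = 2.8479 bits
  H(X,Y) = 2.8479 bits
✓ Chain rule verified.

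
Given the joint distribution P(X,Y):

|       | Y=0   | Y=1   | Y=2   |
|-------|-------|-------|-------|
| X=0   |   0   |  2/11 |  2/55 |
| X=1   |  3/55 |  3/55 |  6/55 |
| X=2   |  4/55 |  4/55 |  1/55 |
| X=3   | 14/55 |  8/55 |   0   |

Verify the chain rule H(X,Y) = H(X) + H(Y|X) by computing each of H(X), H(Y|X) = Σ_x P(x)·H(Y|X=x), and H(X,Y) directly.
H(X) = 1.9145 bits, H(Y|X) = 1.0752 bits, H(X,Y) = 2.9897 bits

Marginal of X (row sums):
  P(X=0) = 0 + 2/11 + 2/55 = 12/55
  P(X=1) = 3/55 + 3/55 + 6/55 = 12/55
  P(X=2) = 4/55 + 4/55 + 1/55 = 9/55
  P(X=3) = 14/55 + 8/55 + 0 = 2/5
H(X) = -[(12/55)·log₂(12/55) + (12/55)·log₂(12/55) + (9/55)·log₂(9/55) + (2/5)·log₂(2/5)]
  = 0.47921 + 0.47921 + 0.42733 + 0.52877 = 1.9145 bits

H(Y|X) = Σ_x P(x)·H(Y|X=x):
  X=0: P(X=0) = 12/55, P(Y|X=0) = (0, 5/6, 1/6) → H(Y|X=0) = 0.65002
  X=1: P(X=1) = 12/55, P(Y|X=1) = (1/4, 1/4, 1/2) → H(Y|X=1) = 1.50000
  X=2: P(X=2) = 9/55, P(Y|X=2) = (4/9, 4/9, 1/9) → H(Y|X=2) = 1.39215
  X=3: P(X=3) = 2/5, P(Y|X=3) = (7/11, 4/11, 0) → H(Y|X=3) = 0.94566
H(Y|X) = (12/55)·0.65002 + (12/55)·1.50000 + (9/55)·1.39215 + (2/5)·0.94566 = 1.0752 bits

H(X,Y) = -Σ_{x,y} P(x,y) log₂ P(x,y). Per-cell terms -P(x,y)·log₂P(x,y):
  X=0: 0.00000, 0.44717, 0.17387
  X=1: 0.22889, 0.22889, 0.34870
  X=2: 0.27501, 0.27501, 0.10512
  X=3: 0.50247, 0.40456, 0.00000
  (cells with P = 0 contribute 0)
Sum of the 12 terms: H(X,Y) = 2.9897 bits

Chain rule check:
  H(X) + H(Y|X) = 1.9145 + 1.0752 = 2.9897 bits
  H(X,Y) = 2.9897 bits
✓ Chain rule verified.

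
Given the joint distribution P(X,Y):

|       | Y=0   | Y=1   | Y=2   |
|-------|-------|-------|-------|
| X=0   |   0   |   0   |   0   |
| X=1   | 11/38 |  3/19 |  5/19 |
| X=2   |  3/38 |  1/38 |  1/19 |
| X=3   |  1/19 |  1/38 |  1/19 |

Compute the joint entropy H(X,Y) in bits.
2.6811 bits

H(X,Y) = -Σ_{x,y} P(x,y) log₂ P(x,y). Per-cell terms -P(x,y)·log₂P(x,y):
  X=0: 0.000000, 0.000000, 0.000000
  X=1: 0.517722, 0.420468, 0.506842
  X=2: 0.289181, 0.138103, 0.223575
  X=3: 0.223575, 0.138103, 0.223575
  (cells with P = 0 contribute 0)
Sum of the 12 terms: H(X,Y) = 2.6811 bits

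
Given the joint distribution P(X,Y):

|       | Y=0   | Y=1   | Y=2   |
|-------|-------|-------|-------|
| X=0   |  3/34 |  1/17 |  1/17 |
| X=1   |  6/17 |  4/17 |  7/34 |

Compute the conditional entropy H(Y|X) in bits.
1.5473 bits

H(Y|X) = H(X,Y) - H(X)

H(X,Y) = -Σ_{x,y} P(x,y) log₂ P(x,y). Per-cell terms -P(x,y)·log₂P(x,y):
  X=0: 0.30904, 0.24044, 0.24044
  X=1: 0.53029, 0.49117, 0.46943
Sum of the 6 terms: H(X,Y) = 2.2808 bits

Marginal of X (row sums):
  P(X=0) = 3/34 + 1/17 + 1/17 = 7/34
  P(X=1) = 6/17 + 4/17 + 7/34 = 27/34
H(X) = -[(7/34)·log₂(7/34) + (27/34)·log₂(27/34)]
  = 0.46943 + 0.26410 = 0.7335 bits

H(Y|X) = H(X,Y) - H(X) = 2.2808 - 0.7335 = 1.5473 bits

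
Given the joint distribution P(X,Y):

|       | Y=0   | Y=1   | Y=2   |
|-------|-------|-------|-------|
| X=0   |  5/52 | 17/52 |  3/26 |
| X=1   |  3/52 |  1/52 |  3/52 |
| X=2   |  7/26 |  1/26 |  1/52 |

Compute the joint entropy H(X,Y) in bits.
2.5962 bits

H(X,Y) = -Σ_{x,y} P(x,y) log₂ P(x,y). Per-cell terms -P(x,y)·log₂P(x,y):
  X=0: 0.3249, 0.5273, 0.3595
  X=1: 0.2374, 0.1096, 0.2374
  X=2: 0.5097, 0.1808, 0.1096
Sum of the 9 terms: H(X,Y) = 2.5962 bits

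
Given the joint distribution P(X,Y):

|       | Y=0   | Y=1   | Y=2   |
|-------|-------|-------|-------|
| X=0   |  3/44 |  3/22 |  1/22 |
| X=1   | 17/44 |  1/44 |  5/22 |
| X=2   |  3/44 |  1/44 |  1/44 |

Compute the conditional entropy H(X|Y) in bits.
1.0550 bits

H(X|Y) = H(X,Y) - H(Y)

H(X,Y) = -Σ_{x,y} P(x,y) log₂ P(x,y). Per-cell terms -P(x,y)·log₂P(x,y):
  X=0: 0.26417, 0.39197, 0.20270
  X=1: 0.53008, 0.12408, 0.48580
  X=2: 0.26417, 0.12408, 0.12408
Sum of the 9 terms: H(X,Y) = 2.5111 bits

Marginal of Y (column sums):
  P(Y=0) = 3/44 + 17/44 + 3/44 = 23/44
  P(Y=1) = 3/22 + 1/44 + 1/44 = 2/11
  P(Y=2) = 1/22 + 5/22 + 1/44 = 13/44
H(Y) = -[(23/44)·log₂(23/44) + (2/11)·log₂(2/11) + (13/44)·log₂(13/44)]
  = 0.48920 + 0.44717 + 0.51970 = 1.4561 bits

H(X|Y) = H(X,Y) - H(Y) = 2.5111 - 1.4561 = 1.0550 bits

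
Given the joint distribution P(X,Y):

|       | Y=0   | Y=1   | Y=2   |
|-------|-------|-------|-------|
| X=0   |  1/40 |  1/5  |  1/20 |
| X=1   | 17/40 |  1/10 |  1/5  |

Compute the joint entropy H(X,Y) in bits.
2.1348 bits

H(X,Y) = -Σ_{x,y} P(x,y) log₂ P(x,y). Per-cell terms -P(x,y)·log₂P(x,y):
  X=0: 0.13305, 0.46439, 0.21610
  X=1: 0.52465, 0.33219, 0.46439
Sum of the 6 terms: H(X,Y) = 2.1348 bits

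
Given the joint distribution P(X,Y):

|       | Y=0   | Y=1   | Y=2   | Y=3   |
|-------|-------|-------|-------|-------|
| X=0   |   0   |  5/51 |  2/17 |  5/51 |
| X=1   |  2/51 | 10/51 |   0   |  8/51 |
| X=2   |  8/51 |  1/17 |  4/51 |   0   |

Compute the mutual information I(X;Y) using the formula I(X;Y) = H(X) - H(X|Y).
0.4971 bits

I(X;Y) = H(X) - H(X|Y)

Marginal of X (row sums):
  P(X=0) = 0 + 5/51 + 2/17 + 5/51 = 16/51
  P(X=1) = 2/51 + 10/51 + 0 + 8/51 = 20/51
  P(X=2) = 8/51 + 1/17 + 4/51 + 0 = 5/17
H(X) = -[(16/51)·log₂(16/51) + (20/51)·log₂(20/51) + (5/17)·log₂(5/17)]
  = 0.5247 + 0.5296 + 0.5193 = 1.5736 bits

Marginal of Y (column sums):
  P(Y=0) = 0 + 2/51 + 8/51 = 10/51
  P(Y=1) = 5/51 + 10/51 + 1/17 = 6/17
  P(Y=2) = 2/17 + 0 + 4/51 = 10/51
  P(Y=3) = 5/51 + 8/51 + 0 = 13/51
H(X|Y) = Σ_y P(y)·H(X|Y=y):
  Y=0: P(Y=0) = 10/51, P(X|Y=0) = (0, 1/5, 4/5) → H(X|Y=0) = 0.7219
  Y=1: P(Y=1) = 6/17, P(X|Y=1) = (5/18, 5/9, 1/6) → H(X|Y=1) = 1.4153
  Y=2: P(Y=2) = 10/51, P(X|Y=2) = (3/5, 0, 2/5) → H(X|Y=2) = 0.9710
  Y=3: P(Y=3) = 13/51, P(X|Y=3) = (5/13, 8/13, 0) → H(X|Y=3) = 0.9612
H(X|Y) = (10/51)·0.7219 + (6/17)·1.4153 + (10/51)·0.9710 + (13/51)·0.9612 = 1.0765 bits

I(X;Y) = H(X) - H(X|Y) = 1.5736 - 1.0765 = 0.4971 bits

Cross-check via I(X;Y) = H(X) + H(Y) - H(X,Y): computing H(Y) from the column sums and H(X,Y) from the 12 cells in the same way gives H(Y) = 1.9547 bits and H(X,Y) = 3.0312 bits, so
I(X;Y) = 1.5736 + 1.9547 - 3.0312 = 0.4971 bits ✓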